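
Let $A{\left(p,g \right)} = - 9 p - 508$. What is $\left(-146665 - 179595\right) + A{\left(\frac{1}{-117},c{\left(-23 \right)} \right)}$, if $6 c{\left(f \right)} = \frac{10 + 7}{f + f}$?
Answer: $- \frac{4247983}{13} \approx -3.2677 \cdot 10^{5}$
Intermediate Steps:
$c{\left(f \right)} = \frac{17}{12 f}$ ($c{\left(f \right)} = \frac{\left(10 + 7\right) \frac{1}{f + f}}{6} = \frac{17 \frac{1}{2 f}}{6} = \frac{\frac{17}{2} \frac{1}{f}}{6} = \frac{17}{12 f}$)
$A{\left(p,g \right)} = -508 - 9 p$
$\left(-146665 - 179595\right) + A{\left(\frac{1}{-117},c{\left(-23 \right)} \right)} = \left(-146665 - 179595\right) - \left(508 + \frac{9}{-117}\right) = -326260 - \frac{6603}{13} = - \frac{4247983}{13}$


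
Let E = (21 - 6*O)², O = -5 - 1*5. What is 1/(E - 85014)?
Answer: -1/78453 ≈ -1.2746e-5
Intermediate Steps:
O = -10 (O = -5 - 5 = -10)
E = 6561 (E = (21 - 6*(-10))² = (21 + 60)² = 81² = 6561)
1/(E - 85014) = 1/(6561 - 85014) = 1/(-78453) = -1/78453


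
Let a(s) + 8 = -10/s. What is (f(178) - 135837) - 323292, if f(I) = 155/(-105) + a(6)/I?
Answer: -572076641/1246 ≈ -4.5913e+5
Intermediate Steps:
a(s) = -8 - 10/s
f(I) = -31/21 - 29/(3*I) (f(I) = 155/(-105) + (-8 - 10/6)/I = 155*(-1/105) + (-8 - 10*⅙)/I = -31/21 + (-8 - 5/3)/I = -31/21 - 29/(3*I))
(f(178) - 135837) - 323292 = ((1/21)*(-203 - 31*178)/178 - 135837) - 323292 = ((1/21)*(1/178)*(-203 - 5518) - 135837) - 323292 = ((1/21)*(1/178)*(-5721) - 135837) - 323292 = (-1907/1246 - 135837) - 323292 = -169254809/1246 - 323292 = -572076641/1246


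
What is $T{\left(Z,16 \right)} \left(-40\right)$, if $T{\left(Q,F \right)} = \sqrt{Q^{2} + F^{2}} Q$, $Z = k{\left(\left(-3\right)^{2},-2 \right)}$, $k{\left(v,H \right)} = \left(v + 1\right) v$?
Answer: $- 7200 \sqrt{2089} \approx -3.2908 \cdot 10^{5}$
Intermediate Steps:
$k{\left(v,H \right)} = v \left(1 + v\right)$ ($k{\left(v,H \right)} = \left(1 + v\right) v = v \left(1 + v\right)$)
$Z = 90$ ($Z = \left(-3\right)^{2} \left(1 + \left(-3\right)^{2}\right) = 9 \left(1 + 9\right) = 9 \cdot 10 = 90$)
$T{\left(Q,F \right)} = Q \sqrt{F^{2} + Q^{2}}$ ($T{\left(Q,F \right)} = \sqrt{F^{2} + Q^{2}} Q = Q \sqrt{F^{2} + Q^{2}}$)
$T{\left(Z,16 \right)} \left(-40\right) = 90 \sqrt{16^{2} + 90^{2}} \left(-40\right) = 90 \sqrt{256 + 8100} \left(-40\right) = 90 \sqrt{8356} \left(-40\right) = 90 \cdot 2 \sqrt{2089} \left(-40\right) = 180 \sqrt{2089} \left(-40\right) = - 7200 \sqrt{2089}$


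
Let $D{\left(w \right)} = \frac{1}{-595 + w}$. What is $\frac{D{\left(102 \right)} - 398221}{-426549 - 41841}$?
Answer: $\frac{98161477}{115458135} \approx 0.85019$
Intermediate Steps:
$\frac{D{\left(102 \right)} - 398221}{-426549 - 41841} = \frac{\frac{1}{-595 + 102} - 398221}{-426549 - 41841} = \frac{\frac{1}{-493} - 398221}{-468390} = \left(- \frac{1}{493} - 398221\right) \left(- \frac{1}{468390}\right) = \left(- \frac{196322954}{493}\right) \left(- \frac{1}{468390}\right) = \frac{98161477}{115458135}$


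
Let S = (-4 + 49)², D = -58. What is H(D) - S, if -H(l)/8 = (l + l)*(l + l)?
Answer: -109673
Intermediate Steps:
H(l) = -32*l² (H(l) = -8*(l + l)*(l + l) = -8*2*l*2*l = -32*l²)
S = 2025 (S = 45² = 2025)
H(D) - S = -32*(-58)² - 1*2025 = -32*3364 - 2025 = -107648 - 2025 = -109673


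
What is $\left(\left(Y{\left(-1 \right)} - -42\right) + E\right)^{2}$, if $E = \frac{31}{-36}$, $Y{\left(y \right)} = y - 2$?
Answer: $\frac{1885129}{1296} \approx 1454.6$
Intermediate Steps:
$Y{\left(y \right)} = -2 + y$ ($Y{\left(y \right)} = y - 2 = -2 + y$)
$E = - \frac{31}{36}$ ($E = 31 \left(- \frac{1}{36}\right) = - \frac{31}{36} \approx -0.86111$)
$\left(\left(Y{\left(-1 \right)} - -42\right) + E\right)^{2} = \left(\left(\left(-2 - 1\right) - -42\right) - \frac{31}{36}\right)^{2} = \left(\left(-3 + 42\right) - \frac{31}{36}\right)^{2} = \left(39 - \frac{31}{36}\right)^{2} = \left(\frac{1373}{36}\right)^{2} = \frac{1885129}{1296}$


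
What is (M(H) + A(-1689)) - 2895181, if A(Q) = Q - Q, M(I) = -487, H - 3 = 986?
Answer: -2895668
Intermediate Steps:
H = 989 (H = 3 + 986 = 989)
A(Q) = 0
(M(H) + A(-1689)) - 2895181 = (-487 + 0) - 2895181 = -487 - 2895181 = -2895668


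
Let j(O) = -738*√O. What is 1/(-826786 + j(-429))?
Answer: I/(2*(-413393*I + 369*√429)) ≈ -1.2091e-6 + 2.2354e-8*I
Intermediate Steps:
1/(-826786 + j(-429)) = 1/(-826786 - 738*I*√429)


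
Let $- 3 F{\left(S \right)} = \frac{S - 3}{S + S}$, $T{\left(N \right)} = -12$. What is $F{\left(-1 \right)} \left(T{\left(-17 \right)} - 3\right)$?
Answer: $10$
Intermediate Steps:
$F{\left(S \right)} = - \frac{-3 + S}{6 S}$ ($F{\left(S \right)} = - \frac{\left(S - 3\right) \frac{1}{S + S}}{3} = - \frac{\left(-3 + S\right) \frac{1}{2 S}}{3} = - \frac{\frac{1}{2} \frac{1}{S} \left(-3 + S\right)}{3} = - \frac{-3 + S}{6 S}$)
$F{\left(-1 \right)} \left(T{\left(-17 \right)} - 3\right) = \frac{3 - -1}{6 \left(-1\right)} \left(-12 - 3\right) = \frac{1}{6} \left(-1\right) \left(3 + 1\right) \left(-12 - 3\right) = \frac{1}{6} \left(-1\right) 4 \left(-15\right) = \left(- \frac{2}{3}\right) \left(-15\right) = 10$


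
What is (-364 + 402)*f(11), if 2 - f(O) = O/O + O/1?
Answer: -380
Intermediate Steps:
f(O) = 1 - O (f(O) = 2 - (O/O + O/1) = 2 - (1 + O*1) = 2 - (1 + O) = 2 + (-1 - O) = 1 - O)
(-364 + 402)*f(11) = (-364 + 402)*(1 - 1*11) = 38*(1 - 11) = 38*(-10) = -380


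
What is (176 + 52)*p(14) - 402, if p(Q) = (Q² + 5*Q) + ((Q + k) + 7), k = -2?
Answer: 64578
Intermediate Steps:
p(Q) = 5 + Q² + 6*Q (p(Q) = (Q² + 5*Q) + ((Q - 2) + 7) = (Q² + 5*Q) + ((-2 + Q) + 7) = (Q² + 5*Q) + (5 + Q) = 5 + Q² + 6*Q)
(176 + 52)*p(14) - 402 = (176 + 52)*(5 + 14² + 6*14) - 402 = 228*(5 + 196 + 84) - 402 = 228*285 - 402 = 64980 - 402 = 64578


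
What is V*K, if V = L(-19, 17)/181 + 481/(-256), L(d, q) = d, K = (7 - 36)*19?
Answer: 50650675/46336 ≈ 1093.1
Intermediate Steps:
K = -551 (K = -29*19 = -551)
V = -91925/46336 (V = -19/181 + 481/(-256) = -19*1/181 + 481*(-1/256) = -19/181 - 481/256 = -91925/46336 ≈ -1.9839)
V*K = -91925/46336*(-551) = 50650675/46336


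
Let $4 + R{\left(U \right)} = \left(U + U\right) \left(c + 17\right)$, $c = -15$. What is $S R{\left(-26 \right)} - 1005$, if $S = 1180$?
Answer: $-128445$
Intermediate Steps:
$R{\left(U \right)} = -4 + 4 U$ ($R{\left(U \right)} = -4 + \left(U + U\right) \left(-15 + 17\right) = -4 + 2 U 2 = -4 + 4 U$)
$S R{\left(-26 \right)} - 1005 = 1180 \left(-4 + 4 \left(-26\right)\right) - 1005 = 1180 \left(-4 - 104\right) - 1005 = 1180 \left(-108\right) - 1005 = -127440 - 1005 = -128445$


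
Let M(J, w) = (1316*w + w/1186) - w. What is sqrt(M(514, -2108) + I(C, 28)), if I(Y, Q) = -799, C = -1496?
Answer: I*sqrt(975059653553)/593 ≈ 1665.2*I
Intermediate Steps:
M(J, w) = 1559591*w/1186 (M(J, w) = (1316*w + w*(1/1186)) - w = (1316*w + w/1186) - w = 1560777*w/1186 - w = 1559591*w/1186)
sqrt(M(514, -2108) + I(C, 28)) = sqrt((1559591/1186)*(-2108) - 799) = sqrt(-1643808914/593 - 799) = sqrt(-1644282721/593) = I*sqrt(975059653553)/593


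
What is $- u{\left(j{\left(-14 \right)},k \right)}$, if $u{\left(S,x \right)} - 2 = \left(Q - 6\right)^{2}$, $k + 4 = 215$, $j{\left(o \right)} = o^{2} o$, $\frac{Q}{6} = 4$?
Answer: $-326$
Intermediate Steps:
$Q = 24$ ($Q = 6 \cdot 4 = 24$)
$j{\left(o \right)} = o^{3}$
$k = 211$ ($k = -4 + 215 = 211$)
$u{\left(S,x \right)} = 326$ ($u{\left(S,x \right)} = 2 + \left(24 - 6\right)^{2} = 2 + 18^{2} = 2 + 324 = 326$)
$- u{\left(j{\left(-14 \right)},k \right)} = \left(-1\right) 326 = -326$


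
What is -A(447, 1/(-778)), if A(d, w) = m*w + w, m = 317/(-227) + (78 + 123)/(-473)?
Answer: -88197/83534638 ≈ -0.0010558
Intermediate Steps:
m = -195568/107371 (m = 317*(-1/227) + 201*(-1/473) = -317/227 - 201/473 = -195568/107371 ≈ -1.8214)
A(d, w) = -88197*w/107371 (A(d, w) = -195568*w/107371 + w = -88197*w/107371)
-A(447, 1/(-778)) = -(-88197)/(107371*(-778)) = -(-88197)*(-1)/(107371*778) = -1*88197/83534638 = -88197/83534638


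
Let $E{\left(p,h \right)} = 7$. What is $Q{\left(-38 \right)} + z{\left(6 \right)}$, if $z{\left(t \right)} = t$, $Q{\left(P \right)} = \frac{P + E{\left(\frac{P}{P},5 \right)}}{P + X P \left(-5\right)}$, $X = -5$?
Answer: $\frac{5959}{988} \approx 6.0314$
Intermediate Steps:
$Q{\left(P \right)} = \frac{7 + P}{26 P}$ ($Q{\left(P \right)} = \frac{P + 7}{P + - 5 P \left(-5\right)} = \frac{7 + P}{P + 25 P} = \frac{7 + P}{26 P}$)
$Q{\left(-38 \right)} + z{\left(6 \right)} = \frac{7 - 38}{26 \left(-38\right)} + 6 = \frac{1}{26} \left(- \frac{1}{38}\right) \left(-31\right) + 6 = \frac{31}{988} + 6 = \frac{5959}{988}$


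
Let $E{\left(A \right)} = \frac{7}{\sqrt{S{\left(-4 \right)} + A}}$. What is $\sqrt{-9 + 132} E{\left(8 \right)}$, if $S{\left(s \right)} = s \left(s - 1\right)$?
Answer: $\frac{\sqrt{861}}{2} \approx 14.671$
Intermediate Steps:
$S{\left(s \right)} = s \left(-1 + s\right)$
$E{\left(A \right)} = \frac{7}{\sqrt{20 + A}}$ ($E{\left(A \right)} = \frac{7}{\sqrt{- 4 \left(-1 - 4\right) + A}} = \frac{7}{\sqrt{\left(-4\right) \left(-5\right) + A}} = \frac{7}{\sqrt{20 + A}}$)
$\sqrt{-9 + 132} E{\left(8 \right)} = \sqrt{-9 + 132} \frac{7}{\sqrt{20 + 8}} = \sqrt{123} \frac{7}{2 \sqrt{7}} = \sqrt{123} \cdot 7 \frac{\sqrt{7}}{14} = \sqrt{123} \frac{\sqrt{7}}{2} = \frac{\sqrt{861}}{2}$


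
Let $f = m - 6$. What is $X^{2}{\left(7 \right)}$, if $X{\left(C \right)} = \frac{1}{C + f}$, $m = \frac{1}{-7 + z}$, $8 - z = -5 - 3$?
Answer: $\frac{81}{100} \approx 0.81$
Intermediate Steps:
$z = 16$ ($z = 8 - \left(-5 - 3\right) = 8 - -8 = 8 + 8 = 16$)
$m = \frac{1}{9}$ ($m = \frac{1}{-7 + 16} = \frac{1}{9} \approx 0.11111$)
$f = - \frac{53}{9}$ ($f = \frac{1}{9} - 6 = - \frac{53}{9} \approx -5.8889$)
$X{\left(C \right)} = \frac{1}{- \frac{53}{9} + C}$ ($X{\left(C \right)} = \frac{1}{C - \frac{53}{9}} = \frac{1}{- \frac{53}{9} + C}$)
$X^{2}{\left(7 \right)} = \left(\frac{9}{-53 + 9 \cdot 7}\right)^{2} = \left(\frac{9}{-53 + 63}\right)^{2} = \left(\frac{9}{10}\right)^{2} = \frac{81}{100}$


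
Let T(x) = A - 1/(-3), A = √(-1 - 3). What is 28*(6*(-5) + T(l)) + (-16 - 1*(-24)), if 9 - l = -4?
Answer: -2468/3 + 56*I ≈ -822.67 + 56.0*I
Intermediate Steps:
l = 13 (l = 9 - 1*(-4) = 9 + 4 = 13)
A = 2*I (A = √(-4) = 2*I ≈ 2.0*I)
T(x) = ⅓ + 2*I (T(x) = 2*I - 1/(-3) = 2*I - 1*(-⅓) = 2*I + ⅓ = ⅓ + 2*I)
28*(6*(-5) + T(l)) + (-16 - 1*(-24)) = 28*(6*(-5) + (⅓ + 2*I)) + (-16 - 1*(-24)) = 28*(-30 + (⅓ + 2*I)) + (-16 + 24) = 28*(-89/3 + 2*I) + 8 = (-2492/3 + 56*I) + 8 = -2468/3 + 56*I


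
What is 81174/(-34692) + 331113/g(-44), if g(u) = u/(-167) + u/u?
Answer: 319717871503/1220002 ≈ 2.6206e+5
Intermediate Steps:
g(u) = 1 - u/167 (g(u) = u*(-1/167) + 1 = -u/167 + 1 = 1 - u/167)
81174/(-34692) + 331113/g(-44) = 81174/(-34692) + 331113/(1 - 1/167*(-44)) = 81174*(-1/34692) + 331113/(1 + 44/167) = -13529/5782 + 331113/(211/167) = -13529/5782 + 331113*(167/211) = -13529/5782 + 55295871/211 = 319717871503/1220002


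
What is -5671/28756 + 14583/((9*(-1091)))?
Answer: -158344099/94118388 ≈ -1.6824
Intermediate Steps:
-5671/28756 + 14583/((9*(-1091))) = -5671*1/28756 + 14583/(-9819) = -5671/28756 + 14583*(-1/9819) = -5671/28756 - 4861/3273 = -158344099/94118388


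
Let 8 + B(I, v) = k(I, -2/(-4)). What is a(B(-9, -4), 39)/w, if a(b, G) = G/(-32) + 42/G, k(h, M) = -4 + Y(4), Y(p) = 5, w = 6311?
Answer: -59/2625376 ≈ -2.2473e-5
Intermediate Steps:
k(h, M) = 1 (k(h, M) = -4 + 5 = 1)
B(I, v) = -7 (B(I, v) = -8 + 1 = -7)
a(b, G) = 42/G - G/32 (a(b, G) = G*(-1/32) + 42/G = -G/32 + 42/G = 42/G - G/32)
a(B(-9, -4), 39)/w = (42/39 - 1/32*39)/6311 = (42*(1/39) - 39/32)*(1/6311) = (14/13 - 39/32)*(1/6311) = -59/416*1/6311 = -59/2625376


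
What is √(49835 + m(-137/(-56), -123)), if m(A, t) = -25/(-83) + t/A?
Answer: √6437185708726/11371 ≈ 223.13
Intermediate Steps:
m(A, t) = 25/83 + t/A (m(A, t) = -25*(-1/83) + t/A = 25/83 + t/A)
√(49835 + m(-137/(-56), -123)) = √(49835 + (25/83 - 123/((-137/(-56))))) = √(49835 + (25/83 - 123/((-137*(-1/56))))) = √(49835 + (25/83 - 123/137/56)) = √(49835 + (25/83 - 123*56/137)) = √(49835 + (25/83 - 6888/137)) = √(49835 - 568279/11371) = √(566105506/11371) = √6437185708726/11371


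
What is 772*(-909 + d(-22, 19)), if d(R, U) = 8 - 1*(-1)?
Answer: -694800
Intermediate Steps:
d(R, U) = 9 (d(R, U) = 8 + 1 = 9)
772*(-909 + d(-22, 19)) = 772*(-909 + 9) = 772*(-900) = -694800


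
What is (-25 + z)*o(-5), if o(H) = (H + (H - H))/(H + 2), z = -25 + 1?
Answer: -245/3 ≈ -81.667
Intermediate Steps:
z = -24
o(H) = H/(2 + H) (o(H) = (H + 0)/(2 + H) = H/(2 + H))
(-25 + z)*o(-5) = (-25 - 24)*(-5/(2 - 5)) = -(-245)/(-3) = -(-245)*(-1)/3 = -49*5/3 = -245/3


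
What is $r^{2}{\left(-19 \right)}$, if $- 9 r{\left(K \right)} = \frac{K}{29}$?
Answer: $\frac{361}{68121} \approx 0.0052994$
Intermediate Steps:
$r{\left(K \right)} = - \frac{K}{261}$ ($r{\left(K \right)} = - \frac{K \frac{1}{29}}{9} = - \frac{\frac{1}{29} K}{9} = - \frac{K}{261}$)
$r^{2}{\left(-19 \right)} = \left(\left(- \frac{1}{261}\right) \left(-19\right)\right)^{2} = \left(\frac{19}{261}\right)^{2} = \frac{361}{68121}$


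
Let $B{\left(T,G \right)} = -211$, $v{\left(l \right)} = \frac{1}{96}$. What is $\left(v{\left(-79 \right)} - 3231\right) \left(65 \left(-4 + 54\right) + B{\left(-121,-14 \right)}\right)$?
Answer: $- \frac{314207275}{32} \approx -9.819 \cdot 10^{6}$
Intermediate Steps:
$v{\left(l \right)} = \frac{1}{96}$
$\left(v{\left(-79 \right)} - 3231\right) \left(65 \left(-4 + 54\right) + B{\left(-121,-14 \right)}\right) = \left(\frac{1}{96} - 3231\right) \left(65 \left(-4 + 54\right) - 211\right) = - \frac{310175 \left(65 \cdot 50 - 211\right)}{96} = - \frac{310175 \left(3250 - 211\right)}{96} = \left(- \frac{310175}{96}\right) 3039 = - \frac{314207275}{32}$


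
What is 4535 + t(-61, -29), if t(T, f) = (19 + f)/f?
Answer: 131525/29 ≈ 4535.3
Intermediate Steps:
t(T, f) = (19 + f)/f
4535 + t(-61, -29) = 4535 + (19 - 29)/(-29) = 4535 - 1/29*(-10) = 4535 + 10/29 = 131525/29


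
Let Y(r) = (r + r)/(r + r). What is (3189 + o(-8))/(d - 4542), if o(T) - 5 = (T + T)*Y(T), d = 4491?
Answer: -3178/51 ≈ -62.314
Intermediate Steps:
Y(r) = 1 (Y(r) = (2*r)/((2*r)) = (2*r)*(1/(2*r)) = 1)
o(T) = 5 + 2*T (o(T) = 5 + (T + T)*1 = 5 + (2*T)*1 = 5 + 2*T)
(3189 + o(-8))/(d - 4542) = (3189 + (5 + 2*(-8)))/(4491 - 4542) = (3189 + (5 - 16))/(-51) = (3189 - 11)*(-1/51) = 3178*(-1/51) = -3178/51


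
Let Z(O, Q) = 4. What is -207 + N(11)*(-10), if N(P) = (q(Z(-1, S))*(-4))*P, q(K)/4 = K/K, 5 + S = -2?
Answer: 1553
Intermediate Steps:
S = -7 (S = -5 - 2 = -7)
q(K) = 4 (q(K) = 4*(K/K) = 4*1 = 4)
N(P) = -16*P (N(P) = (4*(-4))*P = -16*P)
-207 + N(11)*(-10) = -207 - 16*11*(-10) = -207 - 176*(-10) = -207 + 1760 = 1553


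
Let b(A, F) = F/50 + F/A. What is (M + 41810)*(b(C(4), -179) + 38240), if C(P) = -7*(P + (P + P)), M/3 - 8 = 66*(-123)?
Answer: 70183036418/105 ≈ 6.6841e+8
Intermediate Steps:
M = -24330 (M = 24 + 3*(66*(-123)) = 24 + 3*(-8118) = 24 - 24354 = -24330)
C(P) = -21*P (C(P) = -7*(P + 2*P) = -21*P)
b(A, F) = F/50 + F/A (b(A, F) = F*(1/50) + F/A = F/50 + F/A)
(M + 41810)*(b(C(4), -179) + 38240) = (-24330 + 41810)*(((1/50)*(-179) - 179/((-21*4))) + 38240) = 17480*((-179/50 - 179/(-84)) + 38240) = 17480*((-179/50 - 179*(-1/84)) + 38240) = 17480*((-179/50 + 179/84) + 38240) = 17480*(-3043/2100 + 38240) = 17480*(80300957/2100) = 70183036418/105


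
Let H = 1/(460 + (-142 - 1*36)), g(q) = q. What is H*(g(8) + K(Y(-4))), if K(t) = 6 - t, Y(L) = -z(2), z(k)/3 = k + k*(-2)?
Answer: 4/141 ≈ 0.028369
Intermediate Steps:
z(k) = -3*k (z(k) = 3*(k + k*(-2)) = 3*(k - 2*k) = 3*(-k) = -3*k)
Y(L) = 6 (Y(L) = -(-3)*2 = -1*(-6) = 6)
H = 1/282 (H = 1/(460 + (-142 - 36)) = 1/(460 - 178) = 1/282 ≈ 0.0035461)
H*(g(8) + K(Y(-4))) = (8 + (6 - 1*6))/282 = (8 + (6 - 6))/282 = (8 + 0)/282 = (1/282)*8 = 4/141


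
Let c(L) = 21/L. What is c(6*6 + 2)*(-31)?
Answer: -651/38 ≈ -17.132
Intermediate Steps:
c(6*6 + 2)*(-31) = (21/(6*6 + 2))*(-31) = (21/(36 + 2))*(-31) = (21/38)*(-31) = -651/38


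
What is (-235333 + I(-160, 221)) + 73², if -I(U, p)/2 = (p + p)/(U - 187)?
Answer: -79810504/347 ≈ -2.3000e+5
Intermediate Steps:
I(U, p) = -4*p/(-187 + U) (I(U, p) = -2*(p + p)/(U - 187) = -2*2*p/(-187 + U) = -4*p/(-187 + U))
(-235333 + I(-160, 221)) + 73² = (-235333 - 4*221/(-187 - 160)) + 73² = (-235333 - 4*221/(-347)) + 5329 = (-235333 - 4*221*(-1/347)) + 5329 = (-235333 + 884/347) + 5329 = -81659667/347 + 5329 = -79810504/347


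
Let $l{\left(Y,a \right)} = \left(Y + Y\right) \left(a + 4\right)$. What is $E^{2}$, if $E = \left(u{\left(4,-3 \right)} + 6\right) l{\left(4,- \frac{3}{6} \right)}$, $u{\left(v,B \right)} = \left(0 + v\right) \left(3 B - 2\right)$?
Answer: $1132096$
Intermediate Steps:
$l{\left(Y,a \right)} = 2 Y \left(4 + a\right)$
$u{\left(v,B \right)} = v \left(-2 + 3 B\right)$
$E = -1064$ ($E = \left(4 \left(-2 + 3 \left(-3\right)\right) + 6\right) 2 \cdot 4 \left(4 - \frac{3}{6}\right) = \left(4 \left(-2 - 9\right) + 6\right) 2 \cdot 4 \left(4 - \frac{1}{2}\right) = \left(4 \left(-11\right) + 6\right) 2 \cdot 4 \left(4 - \frac{1}{2}\right) = \left(-44 + 6\right) 2 \cdot 4 \cdot \frac{7}{2} = \left(-38\right) 28 = -1064$)
$E^{2} = \left(-1064\right)^{2} = 1132096$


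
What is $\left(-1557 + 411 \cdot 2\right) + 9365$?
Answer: $8630$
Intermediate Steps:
$\left(-1557 + 411 \cdot 2\right) + 9365 = \left(-1557 + 822\right) + 9365 = -735 + 9365 = 8630$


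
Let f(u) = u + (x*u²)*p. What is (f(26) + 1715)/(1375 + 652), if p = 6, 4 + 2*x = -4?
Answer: -14483/2027 ≈ -7.1450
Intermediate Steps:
x = -4 (x = -2 + (½)*(-4) = -2 - 2 = -4)
f(u) = u - 24*u² (f(u) = u - 4*u²*6 = u - 24*u²)
(f(26) + 1715)/(1375 + 652) = (26*(1 - 24*26) + 1715)/(1375 + 652) = (26*(1 - 624) + 1715)/2027 = (26*(-623) + 1715)*(1/2027) = (-16198 + 1715)*(1/2027) = -14483*1/2027 = -14483/2027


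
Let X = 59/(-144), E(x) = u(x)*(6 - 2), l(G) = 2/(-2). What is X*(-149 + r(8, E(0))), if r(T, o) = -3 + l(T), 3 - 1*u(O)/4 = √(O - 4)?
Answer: 1003/16 ≈ 62.688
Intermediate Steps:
l(G) = -1 (l(G) = 2*(-½) = -1)
u(O) = 12 - 4*√(-4 + O) (u(O) = 12 - 4*√(O - 4) = 12 - 4*√(-4 + O))
E(x) = 48 - 16*√(-4 + x) (E(x) = (12 - 4*√(-4 + x))*(6 - 2) = (12 - 4*√(-4 + x))*4 = 48 - 16*√(-4 + x))
r(T, o) = -4 (r(T, o) = -3 - 1 = -4)
X = -59/144 (X = 59*(-1/144) = -59/144 ≈ -0.40972)
X*(-149 + r(8, E(0))) = -59*(-149 - 4)/144 = -59/144*(-153) = 1003/16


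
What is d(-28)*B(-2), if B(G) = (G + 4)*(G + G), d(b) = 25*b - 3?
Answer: 5624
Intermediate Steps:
d(b) = -3 + 25*b
B(G) = 2*G*(4 + G) (B(G) = (4 + G)*(2*G) = 2*G*(4 + G))
d(-28)*B(-2) = (-3 + 25*(-28))*(2*(-2)*(4 - 2)) = (-3 - 700)*(2*(-2)*2) = -703*(-8) = 5624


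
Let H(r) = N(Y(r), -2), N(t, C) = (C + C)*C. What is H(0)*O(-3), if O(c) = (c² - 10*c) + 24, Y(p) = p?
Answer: 504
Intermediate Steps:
N(t, C) = 2*C² (N(t, C) = (2*C)*C = 2*C²)
H(r) = 8 (H(r) = 2*(-2)² = 2*4 = 8)
O(c) = 24 + c² - 10*c
H(0)*O(-3) = 8*(24 + (-3)² - 10*(-3)) = 8*(24 + 9 + 30) = 8*63 = 504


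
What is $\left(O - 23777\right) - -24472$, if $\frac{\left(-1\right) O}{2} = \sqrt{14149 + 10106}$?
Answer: $695 - 42 \sqrt{55} \approx 383.52$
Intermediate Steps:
$O = - 42 \sqrt{55}$ ($O = - 2 \sqrt{14149 + 10106} = - 2 \sqrt{24255} = - 2 \cdot 21 \sqrt{55} = - 42 \sqrt{55} \approx -311.48$)
$\left(O - 23777\right) - -24472 = \left(- 42 \sqrt{55} - 23777\right) - -24472 = \left(-23777 - 42 \sqrt{55}\right) + 24472 = 695 - 42 \sqrt{55}$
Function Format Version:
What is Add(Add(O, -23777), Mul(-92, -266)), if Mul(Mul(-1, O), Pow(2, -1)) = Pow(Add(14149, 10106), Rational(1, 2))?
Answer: Add(695, Mul(-42, Pow(55, Rational(1, 2)))) ≈ 383.52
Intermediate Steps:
O = Mul(-42, Pow(55, Rational(1, 2))) (O = Mul(-2, Pow(Add(14149, 10106), Rational(1, 2))) = Mul(-2, Pow(24255, Rational(1, 2))) = Mul(-2, Mul(21, Pow(55, Rational(1, 2)))) = Mul(-42, Pow(55, Rational(1, 2))) ≈ -311.48)
Add(Add(O, -23777), Mul(-92, -266)) = Add(Add(Mul(-42, Pow(55, Rational(1, 2))), -23777), Mul(-92, -266)) = Add(Add(-23777, Mul(-42, Pow(55, Rational(1, 2)))), 24472) = Add(695, Mul(-42, Pow(55, Rational(1, 2))))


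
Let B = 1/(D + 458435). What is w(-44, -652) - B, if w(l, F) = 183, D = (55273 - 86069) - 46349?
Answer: 69776069/381290 ≈ 183.00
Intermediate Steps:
D = -77145 (D = -30796 - 46349 = -77145)
B = 1/381290 (B = 1/(-77145 + 458435) = 1/381290 ≈ 2.6227e-6)
w(-44, -652) - B = 183 - 1*1/381290 = 183 - 1/381290 = 69776069/381290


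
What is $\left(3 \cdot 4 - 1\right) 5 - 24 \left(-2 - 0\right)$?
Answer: $103$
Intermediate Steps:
$\left(3 \cdot 4 - 1\right) 5 - 24 \left(-2 - 0\right) = \left(12 - 1\right) 5 - 24 \left(-2 + 0\right) = 11 \cdot 5 - -48 = 55 + 48 = 103$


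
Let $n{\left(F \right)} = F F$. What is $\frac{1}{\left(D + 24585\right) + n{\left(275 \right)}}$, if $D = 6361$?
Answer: $\frac{1}{106571} \approx 9.3834 \cdot 10^{-6}$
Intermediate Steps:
$n{\left(F \right)} = F^{2}$
$\frac{1}{\left(D + 24585\right) + n{\left(275 \right)}} = \frac{1}{\left(6361 + 24585\right) + 275^{2}} = \frac{1}{30946 + 75625} = \frac{1}{106571}$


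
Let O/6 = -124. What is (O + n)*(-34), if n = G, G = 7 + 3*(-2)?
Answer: 25262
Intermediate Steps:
G = 1 (G = 7 - 6 = 1)
O = -744 (O = 6*(-124) = -744)
n = 1
(O + n)*(-34) = (-744 + 1)*(-34) = -743*(-34) = 25262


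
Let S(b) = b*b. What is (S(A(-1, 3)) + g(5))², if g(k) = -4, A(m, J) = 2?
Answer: 0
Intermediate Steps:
S(b) = b²
(S(A(-1, 3)) + g(5))² = (2² - 4)² = (4 - 4)² = 0² = 0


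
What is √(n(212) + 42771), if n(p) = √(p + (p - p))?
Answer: √(42771 + 2*√53) ≈ 206.85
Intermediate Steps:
n(p) = √p (n(p) = √(p + 0) = √p)
√(n(212) + 42771) = √(√212 + 42771) = √(2*√53 + 42771) = √(42771 + 2*√53)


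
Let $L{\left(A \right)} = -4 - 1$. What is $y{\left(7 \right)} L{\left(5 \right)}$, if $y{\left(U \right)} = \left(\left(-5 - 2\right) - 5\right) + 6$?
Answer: $30$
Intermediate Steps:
$y{\left(U \right)} = -6$ ($y{\left(U \right)} = \left(-7 - 5\right) + 6 = -12 + 6 = -6$)
$L{\left(A \right)} = -5$ ($L{\left(A \right)} = -4 - 1 = -5$)
$y{\left(7 \right)} L{\left(5 \right)} = \left(-6\right) \left(-5\right) = 30$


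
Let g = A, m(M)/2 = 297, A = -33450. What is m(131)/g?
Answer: -99/5575 ≈ -0.017758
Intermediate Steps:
m(M) = 594 (m(M) = 2*297 = 594)
g = -33450
m(131)/g = 594/(-33450) = 594*(-1/33450) = -99/5575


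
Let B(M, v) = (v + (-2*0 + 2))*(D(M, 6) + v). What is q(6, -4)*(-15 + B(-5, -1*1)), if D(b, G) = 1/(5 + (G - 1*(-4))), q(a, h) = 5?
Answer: -239/3 ≈ -79.667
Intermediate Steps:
D(b, G) = 1/(9 + G) (D(b, G) = 1/(5 + (G + 4)) = 1/(5 + (4 + G)) = 1/(9 + G))
B(M, v) = (2 + v)*(1/15 + v) (B(M, v) = (v + (-2*0 + 2))*(1/(9 + 6) + v) = (v + (0 + 2))*(1/15 + v) = (v + 2)*(1/15 + v) = (2 + v)*(1/15 + v))
q(6, -4)*(-15 + B(-5, -1*1)) = 5*(-15 + (2/15 + (-1*1)² + 31*(-1*1)/15)) = 5*(-15 + (2/15 + (-1)² + (31/15)*(-1))) = 5*(-15 + (2/15 + 1 - 31/15)) = 5*(-15 - 14/15) = 5*(-239/15) = -239/3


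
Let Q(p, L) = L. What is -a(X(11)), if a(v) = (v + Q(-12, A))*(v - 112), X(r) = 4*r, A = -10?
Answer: 2312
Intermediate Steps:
a(v) = (-112 + v)*(-10 + v) (a(v) = (v - 10)*(v - 112) = (-10 + v)*(-112 + v) = (-112 + v)*(-10 + v))
-a(X(11)) = -(1120 + (4*11)**2 - 488*11) = -(1120 + 44**2 - 122*44) = -(1120 + 1936 - 5368) = -1*(-2312) = 2312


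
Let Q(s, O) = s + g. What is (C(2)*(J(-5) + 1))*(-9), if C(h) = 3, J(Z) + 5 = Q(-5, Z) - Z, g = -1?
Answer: 135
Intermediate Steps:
Q(s, O) = -1 + s (Q(s, O) = s - 1 = -1 + s)
J(Z) = -11 - Z (J(Z) = -5 + ((-1 - 5) - Z) = -5 + (-6 - Z) = -11 - Z)
(C(2)*(J(-5) + 1))*(-9) = (3*((-11 - 1*(-5)) + 1))*(-9) = (3*((-11 + 5) + 1))*(-9) = (3*(-6 + 1))*(-9) = (3*(-5))*(-9) = -15*(-9) = 135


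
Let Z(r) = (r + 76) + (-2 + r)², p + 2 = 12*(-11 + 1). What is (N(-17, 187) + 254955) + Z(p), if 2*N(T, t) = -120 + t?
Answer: 540637/2 ≈ 2.7032e+5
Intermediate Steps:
N(T, t) = -60 + t/2 (N(T, t) = (-120 + t)/2 = -60 + t/2)
p = -122 (p = -2 + 12*(-11 + 1) = -2 + 12*(-10) = -2 - 120 = -122)
Z(r) = 76 + r + (-2 + r)² (Z(r) = (76 + r) + (-2 + r)² = 76 + r + (-2 + r)²)
(N(-17, 187) + 254955) + Z(p) = ((-60 + (½)*187) + 254955) + (76 - 122 + (-2 - 122)²) = ((-60 + 187/2) + 254955) + (76 - 122 + (-124)²) = (67/2 + 254955) + (76 - 122 + 15376) = 509977/2 + 15330 = 540637/2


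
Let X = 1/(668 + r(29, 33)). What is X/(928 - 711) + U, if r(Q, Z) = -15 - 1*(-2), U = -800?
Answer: -113707999/142135 ≈ -800.00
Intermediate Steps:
r(Q, Z) = -13 (r(Q, Z) = -15 + 2 = -13)
X = 1/655 (X = 1/(668 - 13) = 1/655 ≈ 0.0015267)
X/(928 - 711) + U = (1/655)/(928 - 711) - 800 = (1/655)/217 - 800 = (1/217)*(1/655) - 800 = 1/142135 - 800 = -113707999/142135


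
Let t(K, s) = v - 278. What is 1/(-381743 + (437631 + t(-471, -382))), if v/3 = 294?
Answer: 1/56492 ≈ 1.7702e-5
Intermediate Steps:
v = 882 (v = 3*294 = 882)
t(K, s) = 604 (t(K, s) = 882 - 278 = 604)
1/(-381743 + (437631 + t(-471, -382))) = 1/(-381743 + (437631 + 604)) = 1/(-381743 + 438235) = 1/56492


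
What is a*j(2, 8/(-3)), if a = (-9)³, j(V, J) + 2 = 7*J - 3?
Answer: 17253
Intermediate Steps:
j(V, J) = -5 + 7*J (j(V, J) = -2 + (7*J - 3) = -2 + (-3 + 7*J) = -5 + 7*J)
a = -729
a*j(2, 8/(-3)) = -729*(-5 + 7*(8/(-3))) = -729*(-5 + 7*(8*(-⅓))) = -729*(-5 + 7*(-8/3)) = -729*(-5 - 56/3) = -729*(-71/3) = 17253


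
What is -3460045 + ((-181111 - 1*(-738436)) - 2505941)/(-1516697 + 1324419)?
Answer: -332644291947/96139 ≈ -3.4600e+6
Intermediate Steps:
-3460045 + ((-181111 - 1*(-738436)) - 2505941)/(-1516697 + 1324419) = -3460045 + ((-181111 + 738436) - 2505941)/(-192278) = -3460045 + (557325 - 2505941)*(-1/192278) = -3460045 - 1948616*(-1/192278) = -3460045 + 974308/96139 = -332644291947/96139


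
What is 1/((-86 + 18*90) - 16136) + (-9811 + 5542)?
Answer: -62335939/14602 ≈ -4269.0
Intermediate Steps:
1/((-86 + 18*90) - 16136) + (-9811 + 5542) = 1/((-86 + 1620) - 16136) - 4269 = 1/(1534 - 16136) - 4269 = 1/(-14602) - 4269 = -1/14602 - 4269 = -62335939/14602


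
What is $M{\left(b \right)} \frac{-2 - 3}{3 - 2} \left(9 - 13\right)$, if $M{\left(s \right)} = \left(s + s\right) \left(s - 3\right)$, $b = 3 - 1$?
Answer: $-80$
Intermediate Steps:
$b = 2$
$M{\left(s \right)} = 2 s \left(-3 + s\right)$
$M{\left(b \right)} \frac{-2 - 3}{3 - 2} \left(9 - 13\right) = 2 \cdot 2 \left(-3 + 2\right) \frac{-2 - 3}{3 - 2} \left(9 - 13\right) = 2 \cdot 2 \left(-1\right) \left(- \frac{5}{1}\right) \left(-4\right) = - 4 \left(\left(-5\right) 1\right) \left(-4\right) = \left(-4\right) \left(-5\right) \left(-4\right) = 20 \left(-4\right) = -80$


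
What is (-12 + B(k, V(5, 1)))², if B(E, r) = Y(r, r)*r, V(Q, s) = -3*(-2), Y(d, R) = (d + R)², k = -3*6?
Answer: 725904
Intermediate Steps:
k = -18
Y(d, R) = (R + d)²
V(Q, s) = 6
B(E, r) = 4*r³ (B(E, r) = (r + r)²*r = (2*r)²*r = (4*r²)*r = 4*r³)
(-12 + B(k, V(5, 1)))² = (-12 + 4*6³)² = (-12 + 4*216)² = (-12 + 864)² = 852² = 725904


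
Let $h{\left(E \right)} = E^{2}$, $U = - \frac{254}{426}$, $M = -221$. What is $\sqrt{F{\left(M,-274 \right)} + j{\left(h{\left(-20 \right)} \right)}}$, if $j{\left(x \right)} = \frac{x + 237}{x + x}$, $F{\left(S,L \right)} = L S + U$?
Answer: $\frac{\sqrt{4395653600106}}{8520} \approx 246.08$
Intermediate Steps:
$U = - \frac{127}{213}$ ($U = \left(-254\right) \frac{1}{426} = - \frac{127}{213} \approx -0.59624$)
$F{\left(S,L \right)} = - \frac{127}{213} + L S$ ($F{\left(S,L \right)} = L S - \frac{127}{213} = - \frac{127}{213} + L S$)
$j{\left(x \right)} = \frac{237 + x}{2 x}$
$\sqrt{F{\left(M,-274 \right)} + j{\left(h{\left(-20 \right)} \right)}} = \sqrt{\left(- \frac{127}{213} - -60554\right) + \frac{237 + \left(-20\right)^{2}}{2 \left(-20\right)^{2}}} = \sqrt{\left(- \frac{127}{213} + 60554\right) + \frac{237 + 400}{2 \cdot 400}} = \sqrt{\frac{12897875}{213} + \frac{1}{2} \cdot \frac{1}{400} \cdot 637} = \sqrt{\frac{12897875}{213} + \frac{637}{800}} = \sqrt{\frac{10318435681}{170400}} = \frac{\sqrt{4395653600106}}{8520}$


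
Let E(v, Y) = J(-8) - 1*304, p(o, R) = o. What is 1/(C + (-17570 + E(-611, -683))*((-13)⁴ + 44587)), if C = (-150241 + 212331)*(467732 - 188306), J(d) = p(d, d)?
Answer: 1/16041527804 ≈ 6.2338e-11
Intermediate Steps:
J(d) = d
E(v, Y) = -312 (E(v, Y) = -8 - 1*304 = -8 - 304 = -312)
C = 17349560340 (C = 62090*279426 = 17349560340)
1/(C + (-17570 + E(-611, -683))*((-13)⁴ + 44587)) = 1/(17349560340 + (-17570 - 312)*((-13)⁴ + 44587)) = 1/(17349560340 - 17882*(28561 + 44587)) = 1/(17349560340 - 17882*73148) = 1/(17349560340 - 1308032536) = 1/16041527804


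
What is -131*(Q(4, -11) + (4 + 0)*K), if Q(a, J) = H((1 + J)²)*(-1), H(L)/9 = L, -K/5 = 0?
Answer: 117900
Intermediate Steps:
K = 0 (K = -5*0 = 0)
H(L) = 9*L
Q(a, J) = -9*(1 + J)² (Q(a, J) = (9*(1 + J)²)*(-1) = -9*(1 + J)²)
-131*(Q(4, -11) + (4 + 0)*K) = -131*(-9*(1 - 11)² + (4 + 0)*0) = -131*(-9*(-10)² + 4*0) = -131*(-9*100 + 0) = -131*(-900 + 0) = -131*(-900) = 117900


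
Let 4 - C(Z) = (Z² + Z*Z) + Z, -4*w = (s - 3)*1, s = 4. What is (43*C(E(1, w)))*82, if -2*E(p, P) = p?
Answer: 14104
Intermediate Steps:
w = -¼ (w = -(4 - 3)/4 = -1/4 = -¼*1 = -¼ ≈ -0.25000)
E(p, P) = -p/2
C(Z) = 4 - Z - 2*Z² (C(Z) = 4 - ((Z² + Z*Z) + Z) = 4 - ((Z² + Z²) + Z) = 4 - (2*Z² + Z) = 4 - (Z + 2*Z²) = 4 + (-Z - 2*Z²) = 4 - Z - 2*Z²)
(43*C(E(1, w)))*82 = (43*(4 - (-1)/2 - 2*(-½*1)²))*82 = (43*(4 - 1*(-½) - 2*(-½)²))*82 = (43*(4 + ½ - 2*¼))*82 = (43*(4 + ½ - ½))*82 = (43*4)*82 = 172*82 = 14104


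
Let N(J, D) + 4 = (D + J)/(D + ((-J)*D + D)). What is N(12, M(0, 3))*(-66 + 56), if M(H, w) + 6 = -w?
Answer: 119/3 ≈ 39.667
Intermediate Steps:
M(H, w) = -6 - w
N(J, D) = -4 + (D + J)/(2*D - D*J) (N(J, D) = -4 + (D + J)/(D + ((-J)*D + D)) = -4 + (D + J)/(D + (-D*J + D)) = -4 + (D + J)/(D + (D - D*J)) = -4 + (D + J)/(2*D - D*J))
N(12, M(0, 3))*(-66 + 56) = ((-1*12 + 7*(-6 - 1*3) - 4*(-6 - 1*3)*12)/((-6 - 1*3)*(-2 + 12)))*(-66 + 56) = ((-12 + 7*(-6 - 3) - 4*(-6 - 3)*12)/(-6 - 3*10))*(-10) = ((⅒)*(-12 + 7*(-9) - 4*(-9)*12)/(-9))*(-10) = -⅑*⅒*(-12 - 63 + 432)*(-10) = -⅑*⅒*357*(-10) = -119/30*(-10) = 119/3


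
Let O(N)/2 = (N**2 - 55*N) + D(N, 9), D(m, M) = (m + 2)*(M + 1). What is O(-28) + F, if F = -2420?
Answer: 1708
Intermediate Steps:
D(m, M) = (1 + M)*(2 + m) (D(m, M) = (2 + m)*(1 + M) = (1 + M)*(2 + m))
O(N) = 40 - 90*N + 2*N**2 (O(N) = 2*((N**2 - 55*N) + (2 + N + 2*9 + 9*N)) = 2*((N**2 - 55*N) + (2 + N + 18 + 9*N)) = 2*((N**2 - 55*N) + (20 + 10*N)) = 2*(20 + N**2 - 45*N) = 40 - 90*N + 2*N**2)
O(-28) + F = (40 - 90*(-28) + 2*(-28)**2) - 2420 = (40 + 2520 + 2*784) - 2420 = (40 + 2520 + 1568) - 2420 = 4128 - 2420 = 1708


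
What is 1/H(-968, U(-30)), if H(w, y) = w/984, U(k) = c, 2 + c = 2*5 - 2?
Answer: -123/121 ≈ -1.0165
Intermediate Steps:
c = 6 (c = -2 + (2*5 - 2) = -2 + (10 - 2) = -2 + 8 = 6)
U(k) = 6
H(w, y) = w/984 (H(w, y) = w*(1/984) = w/984)
1/H(-968, U(-30)) = 1/((1/984)*(-968)) = 1/(-121/123) = -123/121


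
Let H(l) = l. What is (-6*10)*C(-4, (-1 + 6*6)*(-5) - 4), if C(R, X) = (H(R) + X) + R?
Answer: 11220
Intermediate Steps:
C(R, X) = X + 2*R (C(R, X) = (R + X) + R = X + 2*R)
(-6*10)*C(-4, (-1 + 6*6)*(-5) - 4) = (-6*10)*(((-1 + 6*6)*(-5) - 4) + 2*(-4)) = -60*(((-1 + 36)*(-5) - 4) - 8) = -60*((35*(-5) - 4) - 8) = -60*((-175 - 4) - 8) = -60*(-179 - 8) = -60*(-187) = 11220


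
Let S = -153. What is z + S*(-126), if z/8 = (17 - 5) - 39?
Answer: 19062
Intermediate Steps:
z = -216 (z = 8*((17 - 5) - 39) = 8*(12 - 39) = 8*(-27) = -216)
z + S*(-126) = -216 - 153*(-126) = -216 + 19278 = 19062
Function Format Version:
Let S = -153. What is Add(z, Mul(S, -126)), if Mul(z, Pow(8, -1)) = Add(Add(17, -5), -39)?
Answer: 19062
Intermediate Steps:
z = -216 (z = Mul(8, Add(Add(17, -5), -39)) = Mul(8, Add(12, -39)) = Mul(8, -27) = -216)
Add(z, Mul(S, -126)) = Add(-216, Mul(-153, -126)) = Add(-216, 19278) = 19062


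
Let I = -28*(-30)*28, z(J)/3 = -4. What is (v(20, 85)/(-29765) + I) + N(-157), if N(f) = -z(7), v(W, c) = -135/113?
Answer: 15829717575/672689 ≈ 23532.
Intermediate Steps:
v(W, c) = -135/113 (v(W, c) = -135*1/113 = -135/113)
z(J) = -12 (z(J) = 3*(-4) = -12)
I = 23520 (I = 840*28 = 23520)
N(f) = 12 (N(f) = -1*(-12) = 12)
(v(20, 85)/(-29765) + I) + N(-157) = (-135/113/(-29765) + 23520) + 12 = (-135/113*(-1/29765) + 23520) + 12 = (27/672689 + 23520) + 12 = 15821645307/672689 + 12 = 15829717575/672689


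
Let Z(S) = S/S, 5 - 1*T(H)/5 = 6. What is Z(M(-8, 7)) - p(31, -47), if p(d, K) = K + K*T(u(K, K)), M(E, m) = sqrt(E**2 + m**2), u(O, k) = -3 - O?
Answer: -187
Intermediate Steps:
T(H) = -5 (T(H) = 25 - 5*6 = 25 - 30 = -5)
p(d, K) = -4*K (p(d, K) = K + K*(-5) = K - 5*K = -4*K)
Z(S) = 1
Z(M(-8, 7)) - p(31, -47) = 1 - (-4)*(-47) = 1 - 1*188 = 1 - 188 = -187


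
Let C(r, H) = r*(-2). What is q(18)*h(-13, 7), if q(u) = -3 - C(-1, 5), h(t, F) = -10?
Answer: 50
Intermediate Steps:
C(r, H) = -2*r
q(u) = -5 (q(u) = -3 - (-2)*(-1) = -3 - 1*2 = -3 - 2 = -5)
q(18)*h(-13, 7) = -5*(-10) = 50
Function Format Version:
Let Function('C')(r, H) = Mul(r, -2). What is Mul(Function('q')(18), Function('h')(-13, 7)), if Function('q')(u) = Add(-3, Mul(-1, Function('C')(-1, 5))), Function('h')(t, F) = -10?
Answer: 50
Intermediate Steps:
Function('C')(r, H) = Mul(-2, r)
Function('q')(u) = -5 (Function('q')(u) = Add(-3, Mul(-1, Mul(-2, -1))) = Add(-3, Mul(-1, 2)) = Add(-3, -2) = -5)
Mul(Function('q')(18), Function('h')(-13, 7)) = Mul(-5, -10) = 50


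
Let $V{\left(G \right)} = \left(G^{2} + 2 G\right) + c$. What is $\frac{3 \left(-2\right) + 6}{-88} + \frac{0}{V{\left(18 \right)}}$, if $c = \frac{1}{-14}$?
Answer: $0$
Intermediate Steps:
$c = - \frac{1}{14} \approx -0.071429$
$V{\left(G \right)} = - \frac{1}{14} + G^{2} + 2 G$ ($V{\left(G \right)} = \left(G^{2} + 2 G\right) - \frac{1}{14} = - \frac{1}{14} + G^{2} + 2 G$)
$\frac{3 \left(-2\right) + 6}{-88} + \frac{0}{V{\left(18 \right)}} = \frac{3 \left(-2\right) + 6}{-88} + \frac{0}{- \frac{1}{14} + 18^{2} + 2 \cdot 18} = \left(-6 + 6\right) \left(- \frac{1}{88}\right) + \frac{0}{- \frac{1}{14} + 324 + 36} = 0 \left(- \frac{1}{88}\right) + \frac{0}{\frac{5039}{14}} = 0 + 0 \cdot \frac{14}{5039} = 0 + 0 = 0$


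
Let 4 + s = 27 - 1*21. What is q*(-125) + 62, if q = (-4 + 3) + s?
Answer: -63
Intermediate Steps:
s = 2 (s = -4 + (27 - 1*21) = -4 + (27 - 21) = -4 + 6 = 2)
q = 1 (q = (-4 + 3) + 2 = -1 + 2 = 1)
q*(-125) + 62 = 1*(-125) + 62 = -125 + 62 = -63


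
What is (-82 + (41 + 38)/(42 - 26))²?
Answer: 1520289/256 ≈ 5938.6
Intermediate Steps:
(-82 + (41 + 38)/(42 - 26))² = (-82 + 79/16)² = (-1233/16)² = 1520289/256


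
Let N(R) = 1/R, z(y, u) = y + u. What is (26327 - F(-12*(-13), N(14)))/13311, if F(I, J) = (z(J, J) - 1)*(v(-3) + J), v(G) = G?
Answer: 1289900/652239 ≈ 1.9776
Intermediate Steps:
z(y, u) = u + y
F(I, J) = (-1 + 2*J)*(-3 + J) (F(I, J) = ((J + J) - 1)*(-3 + J) = (2*J - 1)*(-3 + J) = (-1 + 2*J)*(-3 + J))
(26327 - F(-12*(-13), N(14)))/13311 = (26327 - (3 - 7/14 + 2*(1/14)²))/13311 = (26327 - (3 - 7*1/14 + 2*(1/14)²))*(1/13311) = (26327 - (3 - ½ + 2*(1/196)))*(1/13311) = (26327 - (3 - ½ + 1/98))*(1/13311) = (26327 - 1*123/49)*(1/13311) = (26327 - 123/49)*(1/13311) = (1289900/49)*(1/13311) = 1289900/652239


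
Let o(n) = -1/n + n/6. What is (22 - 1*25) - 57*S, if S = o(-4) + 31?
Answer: -6985/4 ≈ -1746.3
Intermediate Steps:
o(n) = -1/n + n/6 (o(n) = -1/n + n*(⅙) = -1/n + n/6)
S = 367/12 (S = (-1/(-4) + (⅙)*(-4)) + 31 = (-1*(-¼) - ⅔) + 31 = (¼ - ⅔) + 31 = -5/12 + 31 = 367/12 ≈ 30.583)
(22 - 1*25) - 57*S = (22 - 1*25) - 57*367/12 = (22 - 25) - 6973/4 = -3 - 6973/4 = -6985/4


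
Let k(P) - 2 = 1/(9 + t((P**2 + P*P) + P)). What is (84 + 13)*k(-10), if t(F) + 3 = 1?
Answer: 1455/7 ≈ 207.86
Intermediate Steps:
t(F) = -2 (t(F) = -3 + 1 = -2)
k(P) = 15/7 (k(P) = 2 + 1/(9 - 2) = 2 + 1/7 = 15/7)
(84 + 13)*k(-10) = (84 + 13)*(15/7) = 97*(15/7) = 1455/7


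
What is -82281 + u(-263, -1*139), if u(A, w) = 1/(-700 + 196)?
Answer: -41469625/504 ≈ -82281.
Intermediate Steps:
u(A, w) = -1/504 (u(A, w) = 1/(-504) = -1/504)
-82281 + u(-263, -1*139) = -82281 - 1/504 = -41469625/504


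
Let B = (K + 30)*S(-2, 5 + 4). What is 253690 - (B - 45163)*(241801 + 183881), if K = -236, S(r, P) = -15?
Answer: 17909972476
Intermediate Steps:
B = 3090 (B = (-236 + 30)*(-15) = -206*(-15) = 3090)
253690 - (B - 45163)*(241801 + 183881) = 253690 - (3090 - 45163)*(241801 + 183881) = 253690 - (-42073)*425682 = 253690 - 1*(-17909718786) = 253690 + 17909718786 = 17909972476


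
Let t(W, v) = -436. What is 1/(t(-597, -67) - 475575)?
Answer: -1/476011 ≈ -2.1008e-6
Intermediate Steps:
1/(t(-597, -67) - 475575) = 1/(-436 - 475575) = 1/(-476011) = -1/476011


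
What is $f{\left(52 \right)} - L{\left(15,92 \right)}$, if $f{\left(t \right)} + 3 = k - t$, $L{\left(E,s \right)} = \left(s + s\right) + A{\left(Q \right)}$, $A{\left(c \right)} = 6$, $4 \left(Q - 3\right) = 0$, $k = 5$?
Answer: $-240$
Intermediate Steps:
$Q = 3$ ($Q = 3 + \frac{1}{4} \cdot 0 = 3 + 0 = 3$)
$L{\left(E,s \right)} = 6 + 2 s$ ($L{\left(E,s \right)} = \left(s + s\right) + 6 = 2 s + 6 = 6 + 2 s$)
$f{\left(t \right)} = 2 - t$ ($f{\left(t \right)} = -3 - \left(-5 + t\right) = 2 - t$)
$f{\left(52 \right)} - L{\left(15,92 \right)} = \left(2 - 52\right) - \left(6 + 2 \cdot 92\right) = \left(2 - 52\right) - \left(6 + 184\right) = -50 - 190 = -240$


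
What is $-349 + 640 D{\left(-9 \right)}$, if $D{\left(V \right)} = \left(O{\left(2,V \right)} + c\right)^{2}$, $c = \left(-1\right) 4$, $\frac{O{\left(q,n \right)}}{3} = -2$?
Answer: $63651$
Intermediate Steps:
$O{\left(q,n \right)} = -6$ ($O{\left(q,n \right)} = 3 \left(-2\right) = -6$)
$c = -4$
$D{\left(V \right)} = 100$ ($D{\left(V \right)} = \left(-6 - 4\right)^{2} = \left(-10\right)^{2} = 100$)
$-349 + 640 D{\left(-9 \right)} = -349 + 640 \cdot 100 = -349 + 64000 = 63651$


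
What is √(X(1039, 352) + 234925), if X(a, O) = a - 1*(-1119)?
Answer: √237083 ≈ 486.91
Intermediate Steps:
X(a, O) = 1119 + a (X(a, O) = a + 1119 = 1119 + a)
√(X(1039, 352) + 234925) = √((1119 + 1039) + 234925) = √(2158 + 234925) = √237083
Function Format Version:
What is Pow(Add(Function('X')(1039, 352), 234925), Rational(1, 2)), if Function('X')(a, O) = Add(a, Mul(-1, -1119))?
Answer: Pow(237083, Rational(1, 2)) ≈ 486.91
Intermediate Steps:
Function('X')(a, O) = Add(1119, a) (Function('X')(a, O) = Add(a, 1119) = Add(1119, a))
Pow(Add(Function('X')(1039, 352), 234925), Rational(1, 2)) = Pow(Add(Add(1119, 1039), 234925), Rational(1, 2)) = Pow(Add(2158, 234925), Rational(1, 2)) = Pow(237083, Rational(1, 2))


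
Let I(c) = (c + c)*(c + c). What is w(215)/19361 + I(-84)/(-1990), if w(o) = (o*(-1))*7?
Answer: -274719907/19264195 ≈ -14.261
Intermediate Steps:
I(c) = 4*c² (I(c) = (2*c)*(2*c) = 4*c²)
w(o) = -7*o (w(o) = -o*7 = -7*o)
w(215)/19361 + I(-84)/(-1990) = -7*215/19361 + (4*(-84)²)/(-1990) = -1505*1/19361 + (4*7056)*(-1/1990) = -1505/19361 + 28224*(-1/1990) = -1505/19361 - 14112/995 = -274719907/19264195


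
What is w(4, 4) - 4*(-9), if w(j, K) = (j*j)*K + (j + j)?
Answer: 108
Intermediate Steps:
w(j, K) = 2*j + K*j**2 (w(j, K) = j**2*K + 2*j = K*j**2 + 2*j = 2*j + K*j**2)
w(4, 4) - 4*(-9) = 4*(2 + 4*4) - 4*(-9) = 4*(2 + 16) + 36 = 4*18 + 36 = 72 + 36 = 108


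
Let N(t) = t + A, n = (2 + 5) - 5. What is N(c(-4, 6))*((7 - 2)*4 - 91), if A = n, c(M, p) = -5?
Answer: 213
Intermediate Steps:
n = 2 (n = 7 - 5 = 2)
A = 2
N(t) = 2 + t (N(t) = t + 2 = 2 + t)
N(c(-4, 6))*((7 - 2)*4 - 91) = (2 - 5)*((7 - 2)*4 - 91) = -3*(5*4 - 91) = -3*(20 - 91) = -3*(-71) = 213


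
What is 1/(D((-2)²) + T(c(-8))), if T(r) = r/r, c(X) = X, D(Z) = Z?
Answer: ⅕ ≈ 0.20000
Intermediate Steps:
T(r) = 1
1/(D((-2)²) + T(c(-8))) = 1/((-2)² + 1) = 1/(4 + 1) = 1/5 = ⅕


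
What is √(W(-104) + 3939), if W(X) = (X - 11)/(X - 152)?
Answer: √1008499/16 ≈ 62.765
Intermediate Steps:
W(X) = (-11 + X)/(-152 + X)
√(W(-104) + 3939) = √((-11 - 104)/(-152 - 104) + 3939) = √(-115/(-256) + 3939) = √(-1/256*(-115) + 3939) = √(115/256 + 3939) = √(1008499/256) = √1008499/16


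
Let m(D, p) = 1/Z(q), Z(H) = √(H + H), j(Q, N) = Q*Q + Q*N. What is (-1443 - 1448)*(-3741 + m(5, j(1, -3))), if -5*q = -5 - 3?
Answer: 10815231 - 2891*√5/4 ≈ 1.0814e+7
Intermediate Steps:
j(Q, N) = Q² + N*Q
q = 8/5 (q = -(-5 - 3)/5 = -⅕*(-8) = 8/5 ≈ 1.6000)
Z(H) = √2*√H (Z(H) = √(2*H) = √2*√H)
m(D, p) = √5/4 (m(D, p) = 1/(√2*√(8/5)) = 1/(√2*(2*√10/5)) = 1/(4*√5/5) = √5/4)
(-1443 - 1448)*(-3741 + m(5, j(1, -3))) = (-1443 - 1448)*(-3741 + √5/4) = -2891*(-3741 + √5/4) = 10815231 - 2891*√5/4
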